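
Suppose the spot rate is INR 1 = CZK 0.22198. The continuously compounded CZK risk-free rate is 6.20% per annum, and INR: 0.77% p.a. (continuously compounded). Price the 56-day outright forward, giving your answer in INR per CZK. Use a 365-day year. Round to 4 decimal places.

T = 56/365 years.
CZK accumulates by e^(0.0620×56/365) = 1.0095577.
INR accumulates by e^(0.0077×56/365) = 1.0011821.
So F = 0.22198 × 1.0095577 / 1.0011821 = 0.2238370 (CZK/INR).
Quoted the other way: 1/0.2238370 = 4.4675 INR per CZK.

4.4675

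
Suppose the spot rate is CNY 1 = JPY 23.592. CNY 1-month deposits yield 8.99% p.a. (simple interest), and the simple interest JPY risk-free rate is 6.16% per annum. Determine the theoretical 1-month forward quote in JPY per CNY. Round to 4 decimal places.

T = 1/12 years.
Growth of 1 JPY over T: 1 + 0.0616×1/12 = 1.00513333.
Growth of 1 CNY over T: 1 + 0.0899×1/12 = 1.00749167.
So F = 23.592 × 1.00513333 / 1.00749167 = 23.536776 (JPY/CNY).

23.5368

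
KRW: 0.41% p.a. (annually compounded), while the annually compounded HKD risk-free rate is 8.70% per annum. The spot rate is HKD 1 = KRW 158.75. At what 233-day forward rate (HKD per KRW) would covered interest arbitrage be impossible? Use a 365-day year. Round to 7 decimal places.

0.0066264

T = 233/365 years.
KRW growth factor: (1 + 0.0041)^(233/365) = 1.0026153.
HKD accumulates by (1 + 0.0870)^(233/365) = 1.0546961.
Forward (KRW per HKD) = 158.75 × 1.0026153 / 1.0546961 = 150.9109.
Invert for HKD per KRW: 1 / 150.9109 = 0.0066264.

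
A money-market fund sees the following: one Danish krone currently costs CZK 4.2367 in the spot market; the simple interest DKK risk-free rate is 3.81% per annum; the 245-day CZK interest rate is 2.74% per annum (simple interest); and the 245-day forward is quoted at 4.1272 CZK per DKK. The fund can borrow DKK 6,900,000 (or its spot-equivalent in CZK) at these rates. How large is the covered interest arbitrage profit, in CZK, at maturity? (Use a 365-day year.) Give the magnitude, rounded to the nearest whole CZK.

CZK 564,914

T = 245/365 years.
Route A — deposit DKK, sell forward: 6,900,000 × 1.0255739726 × 4.1272 = CZK 29,205,967.41.
Route B — convert at spot, deposit CZK: 6,900,000 × 4.2367 × 1.0183917808 = CZK 29,770,881.16.
The quoted forward undervalues DKK, so borrow DKK, convert to CZK at spot, deposit the CZK at 2.74%, and buy DKK forward at 4.1272 to cover the loan.
The gap between the two covered legs is CZK 564,914.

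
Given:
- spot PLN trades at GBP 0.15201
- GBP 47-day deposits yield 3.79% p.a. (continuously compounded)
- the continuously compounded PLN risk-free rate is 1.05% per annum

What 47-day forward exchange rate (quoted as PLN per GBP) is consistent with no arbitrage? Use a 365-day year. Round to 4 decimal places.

6.5553

T = 47/365 years.
GBP growth factor: e^(0.0379×47/365) = 1.0048922.
PLN accumulates by e^(0.0105×47/365) = 1.001353.
So F = 0.15201 × 1.0048922 / 1.001353 = 0.1525473 (GBP/PLN).
Invert for PLN per GBP: 1 / 0.1525473 = 6.5553.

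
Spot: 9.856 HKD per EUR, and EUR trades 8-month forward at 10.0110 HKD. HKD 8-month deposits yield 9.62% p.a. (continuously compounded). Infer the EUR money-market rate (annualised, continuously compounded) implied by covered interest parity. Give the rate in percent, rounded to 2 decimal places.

7.28%

T = 8/12 years.
By CIP, F/S equals the HKD-to-EUR growth ratio: 10.011/9.856 = 1.0157265.
The HKD side grows by e^(0.0962×8/12) = 1.0662346.
Hence g_EUR = 1.0497261.
Take logs: ln 1.0497261 / (8/12) = 0.072794, so 7.28%.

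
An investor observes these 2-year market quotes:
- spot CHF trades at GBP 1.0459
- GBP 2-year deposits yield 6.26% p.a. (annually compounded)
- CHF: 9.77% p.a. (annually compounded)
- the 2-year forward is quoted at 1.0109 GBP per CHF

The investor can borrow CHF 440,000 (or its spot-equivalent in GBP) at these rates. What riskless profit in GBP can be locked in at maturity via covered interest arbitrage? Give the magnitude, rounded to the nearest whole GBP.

T = 2 years.
Invest the CHF and cover forward: 440,000 × 1.20494529 × 1.0109 = GBP 535,954.85.
Convert at spot and invest in GBP: 440,000 × 1.0459 × 1.12911876 = GBP 519,615.94.
The quoted forward overvalues CHF, so borrow GBP, buy CHF at spot, deposit the CHF at 9.77%, and sell the proceeds forward at 1.0109.
Profit = 535,954.85 − 519,615.94 = GBP 16,339.

GBP 16,339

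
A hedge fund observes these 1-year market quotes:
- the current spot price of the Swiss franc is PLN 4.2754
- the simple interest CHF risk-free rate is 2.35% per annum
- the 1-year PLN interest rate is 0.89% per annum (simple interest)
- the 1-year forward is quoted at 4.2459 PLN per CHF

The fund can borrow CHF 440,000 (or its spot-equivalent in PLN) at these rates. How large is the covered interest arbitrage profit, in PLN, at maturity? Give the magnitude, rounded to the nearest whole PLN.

PLN 14,180

T = 1 year.
Route A — deposit CHF, sell forward: 440,000 × 1.023500 × 4.2459 = PLN 1,912,098.61.
Route B — convert at spot, deposit PLN: 440,000 × 4.2754 × 1.008900 = PLN 1,897,918.47.
The quoted forward overvalues CHF, so borrow PLN, buy CHF at spot, deposit the CHF at 2.35%, and sell the proceeds forward at 4.2459.
Arbitrage profit = |1,912,098.61 − 1,897,918.47| = PLN 14,180.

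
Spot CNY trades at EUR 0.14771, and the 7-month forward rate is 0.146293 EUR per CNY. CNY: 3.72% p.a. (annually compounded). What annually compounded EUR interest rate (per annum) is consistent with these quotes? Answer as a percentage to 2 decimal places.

2.02%

T = 7/12 years.
By CIP, F/S equals the EUR-to-CNY growth ratio: 0.146293/0.14771 = 0.9904069.
The CNY side grows by (1 + 0.0372)^(7/12) = 1.0215347.
That pins the EUR growth at 1.011735.
Annualise: 1.011735^(12/7) − 1 = 0.020201 = 2.02%.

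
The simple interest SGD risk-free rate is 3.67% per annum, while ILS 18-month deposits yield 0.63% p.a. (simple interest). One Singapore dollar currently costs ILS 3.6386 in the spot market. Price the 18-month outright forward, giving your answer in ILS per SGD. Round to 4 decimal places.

T = 18/12 years.
Growth of 1 ILS over T: 1 + 0.0063×18/12 = 1.009450.
SGD accumulates by 1 + 0.0367×18/12 = 1.055050.
So F = 3.6386 × 1.009450 / 1.055050 = 3.481337 (ILS/SGD).

3.4813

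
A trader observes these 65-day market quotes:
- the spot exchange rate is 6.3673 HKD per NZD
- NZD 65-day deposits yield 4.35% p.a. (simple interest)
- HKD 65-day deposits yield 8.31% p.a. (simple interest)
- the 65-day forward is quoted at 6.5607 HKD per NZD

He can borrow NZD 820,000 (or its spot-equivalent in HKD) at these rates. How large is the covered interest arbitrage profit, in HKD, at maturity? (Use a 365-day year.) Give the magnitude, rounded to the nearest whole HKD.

T = 65/365 years.
Invest the NZD and cover forward: 820,000 × 1.007746575 × 6.5607 = HKD 5,421,448.82.
Convert at spot and invest in HKD: 820,000 × 6.3673 × 1.01479863 = HKD 5,298,452.40.
The quoted forward overvalues NZD, so borrow HKD, buy NZD at spot, deposit the NZD at 4.35%, and sell the proceeds forward at 6.5607.
Profit = 5,421,448.82 − 5,298,452.40 = HKD 122,996.

HKD 122,996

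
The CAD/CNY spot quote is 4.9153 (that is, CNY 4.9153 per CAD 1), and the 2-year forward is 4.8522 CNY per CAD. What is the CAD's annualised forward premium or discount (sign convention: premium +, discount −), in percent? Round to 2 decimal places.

T = 2 years.
CAD trades forward at -1.28375% vs spot over the period.
Annualise by dividing by T: -0.0128375 / 2 = -0.006419 → -0.64%.

-0.64%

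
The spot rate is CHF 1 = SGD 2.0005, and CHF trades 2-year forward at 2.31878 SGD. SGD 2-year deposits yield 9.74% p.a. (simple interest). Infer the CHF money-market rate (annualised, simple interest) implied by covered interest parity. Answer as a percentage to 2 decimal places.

T = 2 years.
F/S = 2.31878/2.0005 = 1.1591002 = (growth of SGD) / (growth of CHF).
SGD growth factor: 1 + 0.0974×2 = 1.194800.
Hence g_CHF = 1.0307996.
(1.0307996 − 1)/T = 0.015400, i.e. 1.54%.

1.54%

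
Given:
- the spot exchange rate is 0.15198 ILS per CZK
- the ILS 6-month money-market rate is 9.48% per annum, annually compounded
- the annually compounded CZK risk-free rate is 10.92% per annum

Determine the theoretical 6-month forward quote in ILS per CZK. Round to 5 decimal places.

T = 6/12 years.
ILS accumulates by (1 + 0.0948)^(6/12) = 1.0463269.
CZK growth factor: (1 + 0.1092)^(6/12) = 1.0531856.
CIP: F = S · (grow ILS)/(grow CZK) = 0.15198 × 1.0463269/1.0531856 = 0.1509903 ILS per CZK.

0.15099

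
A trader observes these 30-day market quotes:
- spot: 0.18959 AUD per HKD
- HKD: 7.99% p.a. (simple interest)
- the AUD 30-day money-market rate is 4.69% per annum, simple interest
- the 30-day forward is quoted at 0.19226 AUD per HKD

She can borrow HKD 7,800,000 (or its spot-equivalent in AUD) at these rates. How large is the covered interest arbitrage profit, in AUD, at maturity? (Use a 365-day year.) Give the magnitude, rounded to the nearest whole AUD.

T = 30/365 years.
Route A — deposit HKD, sell forward: 7,800,000 × 1.006567123 × 0.19226 = AUD 1,509,476.24.
Route B — convert at spot, deposit AUD: 7,800,000 × 0.18959 × 1.003854795 = AUD 1,484,502.48.
The quoted forward overvalues HKD, so borrow AUD, buy HKD at spot, deposit the HKD at 7.99%, and sell the proceeds forward at 0.19226.
Arbitrage profit = |1,509,476.24 − 1,484,502.48| = AUD 24,974.

AUD 24,974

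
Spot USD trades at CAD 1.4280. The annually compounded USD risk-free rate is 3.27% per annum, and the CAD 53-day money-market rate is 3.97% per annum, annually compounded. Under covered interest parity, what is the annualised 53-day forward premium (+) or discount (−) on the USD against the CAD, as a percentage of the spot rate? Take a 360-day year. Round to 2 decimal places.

T = 53/360 years.
No-arbitrage forward: 1.428 × 1.0057481 / 1.0047484 = 1.4294208 CAD/USD.
Annualised premium = (F − S)/S × (1/T) = (1.4294208 − 1.428)/1.428 ÷ (53/360) = 0.68%.

+0.68%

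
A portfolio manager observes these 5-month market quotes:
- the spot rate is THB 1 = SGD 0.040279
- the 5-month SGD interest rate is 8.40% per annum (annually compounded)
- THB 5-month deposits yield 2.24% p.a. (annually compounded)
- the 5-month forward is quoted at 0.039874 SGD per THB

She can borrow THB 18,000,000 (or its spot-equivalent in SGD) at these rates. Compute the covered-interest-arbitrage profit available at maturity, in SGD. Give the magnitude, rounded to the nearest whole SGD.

T = 5/12 years.
Invest the THB and cover forward: 18,000,000 × 1.00927307 × 0.039874 = SGD 724,387.58.
Convert at spot and invest in SGD: 18,000,000 × 0.040279 × 1.03417857 = SGD 749,802.22.
The quoted forward undervalues THB, so borrow THB, convert to SGD at spot, deposit the SGD at 8.40%, and buy THB forward at 0.039874 to cover the loan.
Arbitrage profit = |724,387.58 − 749,802.22| = SGD 25,415.

SGD 25,415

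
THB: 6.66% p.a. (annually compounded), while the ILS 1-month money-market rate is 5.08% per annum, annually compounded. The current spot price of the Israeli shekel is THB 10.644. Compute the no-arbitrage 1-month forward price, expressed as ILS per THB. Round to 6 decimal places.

0.093833

T = 1/12 years.
THB growth factor: (1 + 0.0666)^(1/12) = 1.0053875.
Growth of 1 ILS over T: (1 + 0.0508)^(1/12) = 1.0041379.
So F = 10.644 × 1.0053875 / 1.0041379 = 10.65725 (THB/ILS).
Invert for ILS per THB: 1 / 10.65725 = 0.093833.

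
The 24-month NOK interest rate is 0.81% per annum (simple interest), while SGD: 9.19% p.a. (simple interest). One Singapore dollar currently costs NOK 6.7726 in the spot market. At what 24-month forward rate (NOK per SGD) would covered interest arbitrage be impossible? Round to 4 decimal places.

T = 2 years.
NOK accumulates by 1 + 0.0081×2 = 1.016200.
Growth of 1 SGD over T: 1 + 0.0919×2 = 1.183800.
Forward (NOK per SGD) = 6.7726 × 1.016200 / 1.183800 = 5.813749.

5.8137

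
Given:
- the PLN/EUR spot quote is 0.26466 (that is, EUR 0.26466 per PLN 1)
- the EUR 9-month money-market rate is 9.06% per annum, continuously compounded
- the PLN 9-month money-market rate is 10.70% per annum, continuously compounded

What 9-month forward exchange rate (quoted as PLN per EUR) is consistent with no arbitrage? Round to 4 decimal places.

3.8252

T = 9/12 years.
EUR growth factor: e^(0.0906×9/12) = 1.0703118.
Growth of 1 PLN over T: e^(0.1070×9/12) = 1.0835579.
CIP: F = S · (grow EUR)/(grow PLN) = 0.26466 × 1.0703118/1.0835579 = 0.2614246 EUR per PLN.
Quoted the other way: 1/0.2614246 = 3.8252 PLN per EUR.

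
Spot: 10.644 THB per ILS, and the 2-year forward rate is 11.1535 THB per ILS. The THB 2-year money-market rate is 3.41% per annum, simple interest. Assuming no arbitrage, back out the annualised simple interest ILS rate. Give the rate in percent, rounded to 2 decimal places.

0.97%

T = 2 years.
By CIP, F/S equals the THB-to-ILS growth ratio: 11.1535/10.644 = 1.0478673.
THB growth factor: 1 + 0.0341×2 = 1.068200.
That pins the ILS growth at 1.0194039.
r = (1.0194039 − 1)/2 = 0.009702 → 0.97%.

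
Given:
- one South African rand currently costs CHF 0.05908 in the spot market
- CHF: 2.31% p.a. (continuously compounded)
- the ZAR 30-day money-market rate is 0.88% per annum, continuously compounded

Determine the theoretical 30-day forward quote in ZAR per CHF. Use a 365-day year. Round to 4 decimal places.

16.9063

T = 30/365 years.
CHF growth factor: e^(0.0231×30/365) = 1.00190043.
ZAR growth factor: e^(0.0088×30/365) = 1.00072355.
CIP: F = S · (grow CHF)/(grow ZAR) = 0.05908 × 1.00190043/1.00072355 = 0.059149480 CHF per ZAR.
Quoted the other way: 1/0.059149480 = 16.9063 ZAR per CHF.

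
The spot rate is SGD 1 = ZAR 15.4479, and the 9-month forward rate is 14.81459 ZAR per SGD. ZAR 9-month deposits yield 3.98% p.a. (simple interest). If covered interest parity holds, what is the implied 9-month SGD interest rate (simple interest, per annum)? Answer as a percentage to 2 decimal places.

9.85%

T = 9/12 years.
By CIP, F/S equals the ZAR-to-SGD growth ratio: 14.81459/15.4479 = 0.9590035.
The ZAR side grows by 1 + 0.0398×9/12 = 1.029850.
So the SGD growth factor = 1.0738751.
r = (1.0738751 − 1)/(9/12) = 0.098500 → 9.85%.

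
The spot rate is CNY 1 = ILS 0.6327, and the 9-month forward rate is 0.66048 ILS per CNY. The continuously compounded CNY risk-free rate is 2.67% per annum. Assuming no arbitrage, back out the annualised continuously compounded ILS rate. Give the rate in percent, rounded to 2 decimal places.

8.40%

T = 9/12 years.
F/S = 0.66048/0.6327 = 1.0439071 = (growth of ILS) / (growth of CNY).
The CNY side grows by e^(0.0267×9/12) = 1.0202268.
So the ILS growth factor = 1.065022.
r = ln(1.065022)/(9/12) = 0.083994 → 8.40%.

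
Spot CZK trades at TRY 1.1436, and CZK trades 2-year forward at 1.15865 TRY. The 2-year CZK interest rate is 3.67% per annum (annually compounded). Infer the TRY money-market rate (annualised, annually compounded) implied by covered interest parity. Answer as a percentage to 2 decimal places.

T = 2 years.
F/S = 1.15865/1.1436 = 1.0131602 = (growth of TRY) / (growth of CZK).
CZK growth factor: (1 + 0.0367)^2 = 1.0747469.
That pins the TRY growth at 1.0888908.
r = 1.0888908^(1/2) − 1 = 0.043499 → 4.35%.

4.35%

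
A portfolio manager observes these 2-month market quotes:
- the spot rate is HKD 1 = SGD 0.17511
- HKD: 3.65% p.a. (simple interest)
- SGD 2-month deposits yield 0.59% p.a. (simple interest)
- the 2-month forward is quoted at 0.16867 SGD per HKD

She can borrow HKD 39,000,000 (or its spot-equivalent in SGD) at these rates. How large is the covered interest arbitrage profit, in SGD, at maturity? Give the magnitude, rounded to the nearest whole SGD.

T = 2/12 years.
Invest the HKD and cover forward: 39,000,000 × 1.006083333 × 0.16867 = SGD 6,618,146.96.
Convert at spot and invest in SGD: 39,000,000 × 0.17511 × 1.000983333 = SGD 6,836,005.47.
The quoted forward undervalues HKD, so borrow HKD, convert to SGD at spot, deposit the SGD at 0.59%, and buy HKD forward at 0.16867 to cover the loan.
The gap between the two covered legs is SGD 217,859.

SGD 217,859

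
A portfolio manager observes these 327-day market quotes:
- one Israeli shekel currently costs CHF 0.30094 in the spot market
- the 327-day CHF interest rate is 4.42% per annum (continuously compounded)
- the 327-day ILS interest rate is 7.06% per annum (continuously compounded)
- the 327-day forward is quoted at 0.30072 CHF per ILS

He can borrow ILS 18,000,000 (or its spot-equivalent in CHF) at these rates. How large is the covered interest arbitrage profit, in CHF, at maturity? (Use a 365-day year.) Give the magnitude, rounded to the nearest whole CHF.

T = 327/365 years.
Route A — deposit ILS, sell forward: 18,000,000 × 1.065292983 × 0.30072 = CHF 5,766,388.31.
Route B — convert at spot, deposit CHF: 18,000,000 × 0.30094 × 1.040392823 = CHF 5,635,724.69.
The quoted forward overvalues ILS, so borrow CHF, buy ILS at spot, deposit the ILS at 7.06%, and sell the proceeds forward at 0.30072.
The gap between the two covered legs is CHF 130,664.

CHF 130,664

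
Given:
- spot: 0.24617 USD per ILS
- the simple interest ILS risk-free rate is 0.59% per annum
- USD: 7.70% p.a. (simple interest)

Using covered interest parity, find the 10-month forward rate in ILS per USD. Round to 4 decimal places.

T = 10/12 years.
USD accumulates by 1 + 0.0770×10/12 = 1.0641667.
ILS accumulates by 1 + 0.0059×10/12 = 1.0049167.
Forward (USD per ILS) = 0.24617 × 1.0641667 / 1.0049167 = 0.2606842.
Invert for ILS per USD: 1 / 0.2606842 = 3.8361.

3.8361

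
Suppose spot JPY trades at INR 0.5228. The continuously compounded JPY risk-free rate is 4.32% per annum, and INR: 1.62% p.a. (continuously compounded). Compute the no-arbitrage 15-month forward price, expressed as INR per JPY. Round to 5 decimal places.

0.50545

T = 15/12 years.
INR growth factor: e^(0.0162×15/12) = 1.0204564.
Growth of 1 JPY over T: e^(0.0432×15/12) = 1.0554846.
So F = 0.5228 × 1.0204564 / 1.0554846 = 0.5054499 (INR/JPY).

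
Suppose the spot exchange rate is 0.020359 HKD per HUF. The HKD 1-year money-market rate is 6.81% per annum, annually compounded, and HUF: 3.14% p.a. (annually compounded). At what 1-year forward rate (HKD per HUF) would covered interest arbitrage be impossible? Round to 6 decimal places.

T = 1 year.
HKD growth factor: (1 + 0.0681)^1 = 1.068100.
Growth of 1 HUF over T: (1 + 0.0314)^1 = 1.031400.
Forward (HKD per HUF) = 0.020359 × 1.068100 / 1.031400 = 0.02108343.

0.021083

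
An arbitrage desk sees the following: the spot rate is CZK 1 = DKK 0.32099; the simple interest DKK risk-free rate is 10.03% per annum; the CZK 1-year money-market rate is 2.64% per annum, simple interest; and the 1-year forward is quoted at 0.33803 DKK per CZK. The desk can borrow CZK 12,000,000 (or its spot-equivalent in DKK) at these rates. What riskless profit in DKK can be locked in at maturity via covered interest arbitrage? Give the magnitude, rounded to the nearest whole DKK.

T = 1 year.
Route A — deposit CZK, sell forward: 12,000,000 × 1.026400 × 0.33803 = DKK 4,163,447.90.
Route B — convert at spot, deposit DKK: 12,000,000 × 0.32099 × 1.100300 = DKK 4,238,223.56.
The quoted forward undervalues CZK, so borrow CZK, convert to DKK at spot, deposit the DKK at 10.03%, and buy CZK forward at 0.33803 to cover the loan.
The gap between the two covered legs is DKK 74,776.

DKK 74,776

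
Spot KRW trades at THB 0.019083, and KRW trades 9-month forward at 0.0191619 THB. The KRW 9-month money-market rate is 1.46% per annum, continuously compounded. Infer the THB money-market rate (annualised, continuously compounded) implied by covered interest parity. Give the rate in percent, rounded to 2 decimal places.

T = 9/12 years.
By CIP, F/S equals the THB-to-KRW growth ratio: 0.0191619/0.019083 = 1.0041346.
The KRW side grows by e^(0.0146×9/12) = 1.0110102.
That pins the THB growth at 1.0151903.
r = ln(1.0151903)/(9/12) = 0.020101 → 2.01%.

2.01%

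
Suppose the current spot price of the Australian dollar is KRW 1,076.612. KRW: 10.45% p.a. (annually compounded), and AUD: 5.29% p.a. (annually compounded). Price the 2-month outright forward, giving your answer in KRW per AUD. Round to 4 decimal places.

T = 2/12 years.
KRW growth factor: (1 + 0.1045)^(2/12) = 1.0167034253.
AUD accumulates by (1 + 0.0529)^(2/12) = 1.0086283888.
CIP: F = S · (grow KRW)/(grow AUD) = 1076.612 × 1.0167034253/1.0086283888 = 1085.231310 KRW per AUD.

1085.2313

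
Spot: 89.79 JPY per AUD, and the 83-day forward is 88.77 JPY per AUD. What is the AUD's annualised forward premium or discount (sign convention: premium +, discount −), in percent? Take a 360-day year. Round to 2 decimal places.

-4.93%

T = 83/360 years.
Period premium: (88.77 − 89.79)/89.79 = -0.0113598.
Per annum: -0.0113598 / (83/360) = -0.049271 = -4.93%.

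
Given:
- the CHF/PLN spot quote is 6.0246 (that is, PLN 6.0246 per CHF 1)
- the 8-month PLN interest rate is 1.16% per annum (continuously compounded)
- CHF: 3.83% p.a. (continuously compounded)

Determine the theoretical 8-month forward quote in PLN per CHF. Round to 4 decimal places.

T = 8/12 years.
PLN growth factor: e^(0.0116×8/12) = 1.0077633.
CHF growth factor: e^(0.0383×8/12) = 1.0258621.
CIP: F = S · (grow PLN)/(grow CHF) = 6.0246 × 1.0077633/1.0258621 = 5.918311 PLN per CHF.

5.9183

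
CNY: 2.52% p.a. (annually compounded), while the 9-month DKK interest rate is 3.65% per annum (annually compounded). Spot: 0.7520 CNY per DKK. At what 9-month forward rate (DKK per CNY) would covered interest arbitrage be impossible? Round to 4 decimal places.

T = 9/12 years.
CNY accumulates by (1 + 0.0252)^(9/12) = 1.0188411.
DKK growth factor: (1 + 0.0365)^(9/12) = 1.027252.
CIP: F = S · (grow CNY)/(grow DKK) = 0.752 × 1.0188411/1.027252 = 0.7458428 CNY per DKK.
Quoted the other way: 1/0.7458428 = 1.3408 DKK per CNY.

1.3408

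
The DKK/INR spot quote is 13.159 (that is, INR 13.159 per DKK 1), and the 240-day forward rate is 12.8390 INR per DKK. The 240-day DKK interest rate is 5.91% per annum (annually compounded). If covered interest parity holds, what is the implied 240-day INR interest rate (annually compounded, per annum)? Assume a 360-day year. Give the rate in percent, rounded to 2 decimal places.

T = 240/360 years.
F/S = 12.839/13.159 = 0.9756820 = (growth of INR) / (growth of DKK).
DKK growth factor: (1 + 0.0591)^(240/360) = 1.0390218.
So the INR growth factor = 1.0137549.
Annualise: 1.0137549^(360/240) − 1 = 0.020703 = 2.07%.

2.07%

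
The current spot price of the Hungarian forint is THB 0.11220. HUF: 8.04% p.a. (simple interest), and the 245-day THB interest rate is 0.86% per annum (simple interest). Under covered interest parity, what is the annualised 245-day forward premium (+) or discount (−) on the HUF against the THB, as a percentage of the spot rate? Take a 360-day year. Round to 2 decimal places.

-6.81%

T = 245/360 years.
No-arbitrage forward: 0.1122 × 1.0058528 / 1.0547167 = 0.10700189 THB/HUF.
(F − S)/S ÷ T = (0.10700189 − 0.1122)/0.1122/(245/360) = -0.068075 → -6.81%.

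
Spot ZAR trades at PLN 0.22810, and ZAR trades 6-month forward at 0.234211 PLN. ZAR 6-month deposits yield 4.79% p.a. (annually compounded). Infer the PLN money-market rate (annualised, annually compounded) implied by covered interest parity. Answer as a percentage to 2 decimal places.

10.48%

T = 6/12 years.
F/S = 0.234211/0.2281 = 1.0267909 = (growth of PLN) / (growth of ZAR).
ZAR growth factor: (1 + 0.0479)^(6/12) = 1.0236699.
Hence g_PLN = 1.0510949.
Annualise: 1.0510949^(12/6) − 1 = 0.104800 = 10.48%.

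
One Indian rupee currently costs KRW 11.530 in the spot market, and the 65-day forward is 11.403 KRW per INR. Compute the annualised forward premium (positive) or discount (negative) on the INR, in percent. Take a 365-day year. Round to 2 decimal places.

-6.19%

T = 65/365 years.
INR trades forward at -1.10147% vs spot over the period.
Annualise by dividing by T: -0.0110147 / (65/365) = -0.061852 → -6.19%.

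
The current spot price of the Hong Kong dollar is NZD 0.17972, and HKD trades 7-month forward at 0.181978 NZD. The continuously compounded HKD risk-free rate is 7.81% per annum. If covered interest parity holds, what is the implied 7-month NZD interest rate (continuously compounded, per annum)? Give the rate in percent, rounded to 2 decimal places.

T = 7/12 years.
F/S = 0.181978/0.17972 = 1.0125640 = (growth of NZD) / (growth of HKD).
HKD growth factor: e^(0.0781×7/12) = 1.0466121.
So the NZD growth factor = 1.0597617.
Take logs: ln 1.0597617 / (7/12) = 0.099504, so 9.95%.

9.95%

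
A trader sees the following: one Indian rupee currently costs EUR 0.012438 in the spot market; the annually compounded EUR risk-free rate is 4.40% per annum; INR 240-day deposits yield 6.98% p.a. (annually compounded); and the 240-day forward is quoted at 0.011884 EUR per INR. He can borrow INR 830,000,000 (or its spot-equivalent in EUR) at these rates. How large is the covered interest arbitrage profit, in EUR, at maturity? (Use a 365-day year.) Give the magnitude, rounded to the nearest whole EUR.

T = 240/365 years.
Route A — deposit INR, sell forward: 830,000,000 × 1.0453638048 × 0.011884 = EUR 10,311,175.87.
Route B — convert at spot, deposit EUR: 830,000,000 × 0.012438 × 1.0287177142 = EUR 10,620,008.47.
The quoted forward undervalues INR, so borrow INR, convert to EUR at spot, deposit the EUR at 4.40%, and buy INR forward at 0.011884 to cover the loan.
Profit = 10,620,008.47 − 10,311,175.87 = EUR 308,833.

EUR 308,833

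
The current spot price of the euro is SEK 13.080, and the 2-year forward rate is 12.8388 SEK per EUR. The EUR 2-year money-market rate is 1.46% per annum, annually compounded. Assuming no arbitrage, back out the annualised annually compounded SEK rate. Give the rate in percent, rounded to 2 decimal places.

T = 2 years.
By CIP, F/S equals the SEK-to-EUR growth ratio: 12.8388/13.08 = 0.9815596.
EUR growth factor: (1 + 0.0146)^2 = 1.0294132.
So the SEK growth factor = 1.0104304.
Annualise: 1.0104304^(1/2) − 1 = 0.005202 = 0.52%.

0.52%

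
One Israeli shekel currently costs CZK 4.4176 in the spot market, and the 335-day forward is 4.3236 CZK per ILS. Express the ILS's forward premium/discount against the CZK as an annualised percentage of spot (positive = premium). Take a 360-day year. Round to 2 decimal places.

T = 335/360 years.
ILS trades forward at -2.12785% vs spot over the period.
Annualise by dividing by T: -0.0212785 / (335/360) = -0.022866 → -2.29%.

-2.29%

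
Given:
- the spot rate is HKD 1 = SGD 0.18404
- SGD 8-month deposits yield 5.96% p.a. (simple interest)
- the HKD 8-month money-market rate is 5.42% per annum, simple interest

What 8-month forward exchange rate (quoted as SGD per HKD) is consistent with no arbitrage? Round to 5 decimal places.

T = 8/12 years.
SGD accumulates by 1 + 0.0596×8/12 = 1.0397333.
HKD growth factor: 1 + 0.0542×8/12 = 1.0361333.
CIP: F = S · (grow SGD)/(grow HKD) = 0.18404 × 1.0397333/1.0361333 = 0.1846794 SGD per HKD.

0.18468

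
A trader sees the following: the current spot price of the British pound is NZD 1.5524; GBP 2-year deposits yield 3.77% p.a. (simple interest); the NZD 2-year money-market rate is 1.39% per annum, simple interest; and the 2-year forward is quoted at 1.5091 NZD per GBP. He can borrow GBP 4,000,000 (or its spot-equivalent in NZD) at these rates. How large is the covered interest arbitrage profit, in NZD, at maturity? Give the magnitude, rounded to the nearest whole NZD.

T = 2 years.
Keep in GBP, deliver into the forward: 4,000,000·1.075400·1.5091 = NZD 6,491,544.56.
Swap to NZD now, deposit: 4,000,000·1.5524·1.027800 = NZD 6,382,226.88.
The quoted forward overvalues GBP, so borrow NZD, buy GBP at spot, deposit the GBP at 3.77%, and sell the proceeds forward at 1.5091.
Arbitrage profit = |6,491,544.56 − 6,382,226.88| = NZD 109,318.

NZD 109,318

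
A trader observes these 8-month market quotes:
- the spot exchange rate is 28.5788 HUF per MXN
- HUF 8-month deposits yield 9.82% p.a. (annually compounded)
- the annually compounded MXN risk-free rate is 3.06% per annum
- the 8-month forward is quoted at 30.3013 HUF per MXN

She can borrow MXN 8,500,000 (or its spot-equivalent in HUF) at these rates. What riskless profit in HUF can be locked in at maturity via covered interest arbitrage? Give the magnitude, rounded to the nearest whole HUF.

T = 8/12 years.
Keep in MXN, deliver into the forward: 8,500,000·1.02029735019·30.3013 = HUF 262,788,856.83.
Swap to HUF now, deposit: 8,500,000·28.5788·1.06443944433 = HUF 258,573,416.93.
The quoted forward overvalues MXN, so borrow HUF, buy MXN at spot, deposit the MXN at 3.06%, and sell the proceeds forward at 30.3013.
Profit = 262,788,856.83 − 258,573,416.93 = HUF 4,215,440.

HUF 4,215,440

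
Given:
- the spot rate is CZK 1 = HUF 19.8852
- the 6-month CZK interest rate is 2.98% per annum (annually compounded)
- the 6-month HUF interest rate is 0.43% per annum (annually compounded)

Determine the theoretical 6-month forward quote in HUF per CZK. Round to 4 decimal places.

T = 6/12 years.
HUF accumulates by (1 + 0.0043)^(6/12) = 1.00214769.
CZK accumulates by (1 + 0.0298)^(6/12) = 1.01479062.
Forward (HUF per CZK) = 19.8852 × 1.00214769 / 1.01479062 = 19.637457.

19.6375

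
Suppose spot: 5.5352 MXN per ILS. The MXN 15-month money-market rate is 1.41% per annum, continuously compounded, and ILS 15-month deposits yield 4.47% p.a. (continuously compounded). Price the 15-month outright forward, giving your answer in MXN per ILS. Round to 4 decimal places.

T = 15/12 years.
MXN accumulates by e^(0.0141×15/12) = 1.0177812.
Growth of 1 ILS over T: e^(0.0447×15/12) = 1.0574655.
CIP: F = S · (grow MXN)/(grow ILS) = 5.5352 × 1.0177812/1.0574655 = 5.327476 MXN per ILS.

5.3275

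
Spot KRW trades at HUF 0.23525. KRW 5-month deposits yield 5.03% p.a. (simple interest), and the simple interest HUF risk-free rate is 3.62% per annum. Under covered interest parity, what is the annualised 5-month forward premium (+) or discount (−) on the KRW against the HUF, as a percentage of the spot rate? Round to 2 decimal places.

-1.38%

T = 5/12 years.
No-arbitrage forward: 0.23525 × 1.0150833 / 1.0209583 = 0.23389628 HUF/KRW.
(F − S)/S ÷ T = (0.23389628 − 0.23525)/0.23525/(5/12) = -0.013811 → -1.38%.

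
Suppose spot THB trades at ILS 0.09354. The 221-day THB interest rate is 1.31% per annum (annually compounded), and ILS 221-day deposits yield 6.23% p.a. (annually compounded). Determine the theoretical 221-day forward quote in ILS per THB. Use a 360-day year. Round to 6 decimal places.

T = 221/360 years.
Growth of 1 ILS over T: (1 + 0.0623)^(221/360) = 1.0377981.
THB accumulates by (1 + 0.0131)^(221/360) = 1.0080217.
Forward (ILS per THB) = 0.09354 × 1.0377981 / 1.0080217 = 0.09630312.

0.096303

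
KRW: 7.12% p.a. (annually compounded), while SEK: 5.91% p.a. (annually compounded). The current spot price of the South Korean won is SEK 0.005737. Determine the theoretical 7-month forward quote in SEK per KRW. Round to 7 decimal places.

T = 7/12 years.
Growth of 1 SEK over T: (1 + 0.0591)^(7/12) = 1.034062.
KRW growth factor: (1 + 0.0712)^(7/12) = 1.0409371.
CIP: F = S · (grow SEK)/(grow KRW) = 0.005737 × 1.034062/1.0409371 = 0.005699109 SEK per KRW.

0.0056991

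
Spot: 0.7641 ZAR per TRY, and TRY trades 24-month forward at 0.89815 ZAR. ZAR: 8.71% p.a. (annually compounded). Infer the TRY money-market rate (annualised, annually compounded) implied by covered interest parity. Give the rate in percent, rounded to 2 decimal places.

T = 2 years.
CIP gives F = S · g_ZAR/g_TRY, so g_ZAR/g_TRY = 0.89815/0.7641 = 1.1754352.
ZAR growth factor: (1 + 0.0871)^2 = 1.1817864.
So the TRY growth factor = 1.0054033.
Annualise: 1.0054033^(1/2) − 1 = 0.002698 = 0.27%.

0.27%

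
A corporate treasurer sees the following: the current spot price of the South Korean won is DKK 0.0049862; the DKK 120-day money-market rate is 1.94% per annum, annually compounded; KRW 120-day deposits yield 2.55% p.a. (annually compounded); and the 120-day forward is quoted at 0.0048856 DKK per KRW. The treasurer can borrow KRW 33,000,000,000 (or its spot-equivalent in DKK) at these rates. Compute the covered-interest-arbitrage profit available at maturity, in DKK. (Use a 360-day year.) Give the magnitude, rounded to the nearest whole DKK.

DKK 3,018,123

T = 120/360 years.
Route A — deposit KRW, sell forward: 33,000,000,000 × 1.00842875646 × 0.0048856 = DKK 162,583,724.57.
Route B — convert at spot, deposit DKK: 33,000,000,000 × 0.0049862 × 1.00642529384 = DKK 165,601,847.40.
The quoted forward undervalues KRW, so borrow KRW, convert to DKK at spot, deposit the DKK at 1.94%, and buy KRW forward at 0.0048856 to cover the loan.
The gap between the two covered legs is DKK 3,018,123.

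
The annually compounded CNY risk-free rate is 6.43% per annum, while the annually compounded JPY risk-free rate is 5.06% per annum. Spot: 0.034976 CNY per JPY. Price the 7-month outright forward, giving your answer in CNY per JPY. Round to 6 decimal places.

0.035241

T = 7/12 years.
Growth of 1 CNY over T: (1 + 0.0643)^(7/12) = 1.0370206.
JPY growth factor: (1 + 0.0506)^(7/12) = 1.0292127.
So F = 0.034976 × 1.0370206 / 1.0292127 = 0.03524134 (CNY/JPY).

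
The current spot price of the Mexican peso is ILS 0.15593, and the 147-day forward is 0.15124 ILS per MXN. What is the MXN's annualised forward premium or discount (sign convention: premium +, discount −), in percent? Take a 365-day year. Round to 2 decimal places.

-7.47%

T = 147/365 years.
MXN trades forward at -3.00776% vs spot over the period.
Annualise by dividing by T: -0.0300776 / (147/365) = -0.074682 → -7.47%.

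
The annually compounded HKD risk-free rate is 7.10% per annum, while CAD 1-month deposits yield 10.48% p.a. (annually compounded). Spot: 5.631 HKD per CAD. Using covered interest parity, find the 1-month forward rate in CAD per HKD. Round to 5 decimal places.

T = 1/12 years.
HKD accumulates by (1 + 0.0710)^(1/12) = 1.0057324.
Growth of 1 CAD over T: (1 + 0.1048)^(1/12) = 1.0083399.
CIP: F = S · (grow HKD)/(grow CAD) = 5.631 × 1.0057324/1.0083399 = 5.616439 HKD per CAD.
Quoted the other way: 1/5.616439 = 0.17805 CAD per HKD.

0.17805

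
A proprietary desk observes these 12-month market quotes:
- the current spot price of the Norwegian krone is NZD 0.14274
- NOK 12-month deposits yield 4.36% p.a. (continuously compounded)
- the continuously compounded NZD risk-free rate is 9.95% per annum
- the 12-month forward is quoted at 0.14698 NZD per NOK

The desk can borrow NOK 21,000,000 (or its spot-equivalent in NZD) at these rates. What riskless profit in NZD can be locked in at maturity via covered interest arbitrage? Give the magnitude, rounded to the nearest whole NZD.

T = 1 year.
Route A — deposit NOK, sell forward: 21,000,000 × 1.044564446 × 0.14698 = NZD 3,224,131.73.
Route B — convert at spot, deposit NZD: 21,000,000 × 0.14274 × 1.104618471 = NZD 3,311,138.05.
The quoted forward undervalues NOK, so borrow NOK, convert to NZD at spot, deposit the NZD at 9.95%, and buy NOK forward at 0.14698 to cover the loan.
The gap between the two covered legs is NZD 87,006.

NZD 87,006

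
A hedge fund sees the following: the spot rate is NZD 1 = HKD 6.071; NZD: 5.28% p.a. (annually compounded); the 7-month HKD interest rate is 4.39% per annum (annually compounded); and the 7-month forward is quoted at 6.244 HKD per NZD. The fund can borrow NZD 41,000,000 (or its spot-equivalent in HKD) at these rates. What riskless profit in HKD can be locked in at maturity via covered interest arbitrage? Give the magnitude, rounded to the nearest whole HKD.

T = 7/12 years.
Invest the NZD and cover forward: 41,000,000 × 1.0304693873 × 6.244 = HKD 263,804,285.03.
Convert at spot and invest in HKD: 41,000,000 × 6.071 × 1.02537885404 = HKD 255,228,075.94.
The quoted forward overvalues NZD, so borrow HKD, buy NZD at spot, deposit the NZD at 5.28%, and sell the proceeds forward at 6.244.
Profit = 263,804,285.03 − 255,228,075.94 = HKD 8,576,209.

HKD 8,576,209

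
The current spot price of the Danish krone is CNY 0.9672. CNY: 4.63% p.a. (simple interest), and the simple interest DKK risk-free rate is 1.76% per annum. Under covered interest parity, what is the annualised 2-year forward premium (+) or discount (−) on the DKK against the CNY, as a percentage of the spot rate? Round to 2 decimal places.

T = 2 years.
F = S · g_CNY/g_DKK = 0.9672 × 1.092600/1.035200 = 1.0208295.
(F − S)/S ÷ T = (1.0208295 − 0.9672)/0.9672/2 = 0.027724 → 2.77%.

+2.77%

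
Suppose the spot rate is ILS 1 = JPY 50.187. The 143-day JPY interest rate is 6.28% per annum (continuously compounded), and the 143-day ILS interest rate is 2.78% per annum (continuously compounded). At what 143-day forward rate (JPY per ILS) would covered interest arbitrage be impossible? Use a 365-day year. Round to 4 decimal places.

T = 143/365 years.
JPY accumulates by e^(0.0628×143/365) = 1.02490901.
ILS growth factor: e^(0.0278×143/365) = 1.01095104.
Forward (JPY per ILS) = 50.187 × 1.02490901 / 1.01095104 = 50.879920.

50.8799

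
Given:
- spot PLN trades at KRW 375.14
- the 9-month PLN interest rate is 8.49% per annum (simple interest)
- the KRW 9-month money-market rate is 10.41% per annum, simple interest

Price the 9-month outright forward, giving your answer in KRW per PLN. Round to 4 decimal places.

380.2186

T = 9/12 years.
Growth of 1 KRW over T: 1 + 0.1041×9/12 = 1.078075.
PLN accumulates by 1 + 0.0849×9/12 = 1.063675.
Forward (KRW per PLN) = 375.14 × 1.078075 / 1.063675 = 380.218634.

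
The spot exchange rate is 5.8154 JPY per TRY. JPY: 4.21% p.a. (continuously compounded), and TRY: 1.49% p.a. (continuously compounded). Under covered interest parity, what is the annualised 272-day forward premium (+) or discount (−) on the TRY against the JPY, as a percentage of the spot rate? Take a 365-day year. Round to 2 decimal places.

T = 272/365 years.
CIP forward (JPY per TRY) = 5.8154 × 1.0318705/1.0111654 = 5.9344789.
Annualised premium = (F − S)/S × (1/T) = (5.9344789 − 5.8154)/5.8154 ÷ (272/365) = 2.75%.

+2.75%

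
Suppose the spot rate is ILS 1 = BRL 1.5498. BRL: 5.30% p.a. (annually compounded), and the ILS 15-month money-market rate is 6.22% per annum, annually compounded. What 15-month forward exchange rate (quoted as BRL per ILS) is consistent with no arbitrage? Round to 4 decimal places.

T = 15/12 years.
BRL accumulates by (1 + 0.0530)^(15/12) = 1.0666832.
ILS growth factor: (1 + 0.0622)^(15/12) = 1.0783454.
CIP: F = S · (grow BRL)/(grow ILS) = 1.5498 × 1.0666832/1.0783454 = 1.533039 BRL per ILS.

1.5330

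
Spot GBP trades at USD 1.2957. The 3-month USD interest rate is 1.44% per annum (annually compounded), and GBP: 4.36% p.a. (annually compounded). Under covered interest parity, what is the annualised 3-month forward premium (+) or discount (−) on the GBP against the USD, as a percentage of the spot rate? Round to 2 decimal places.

T = 3/12 years.
No-arbitrage forward: 1.2957 × 1.0035807 / 1.0107262 = 1.2865398 USD/GBP.
Annualised premium = (F − S)/S × (1/T) = (1.2865398 − 1.2957)/1.2957 ÷ (3/12) = -2.83%.

-2.83%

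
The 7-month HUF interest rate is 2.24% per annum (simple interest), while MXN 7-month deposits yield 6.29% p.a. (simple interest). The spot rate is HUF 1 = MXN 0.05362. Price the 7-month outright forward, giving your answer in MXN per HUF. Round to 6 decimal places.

0.054870

T = 7/12 years.
MXN growth factor: 1 + 0.0629×7/12 = 1.0366917.
HUF growth factor: 1 + 0.0224×7/12 = 1.0130667.
So F = 0.05362 × 1.0366917 / 1.0130667 = 0.05487043 (MXN/HUF).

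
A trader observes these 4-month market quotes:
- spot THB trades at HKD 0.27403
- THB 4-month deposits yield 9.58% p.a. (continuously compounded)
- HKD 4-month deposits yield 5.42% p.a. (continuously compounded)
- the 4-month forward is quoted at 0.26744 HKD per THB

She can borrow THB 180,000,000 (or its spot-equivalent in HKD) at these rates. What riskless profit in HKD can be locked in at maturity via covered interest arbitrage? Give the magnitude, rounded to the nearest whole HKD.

HKD 523,391

T = 4/12 years.
Invest the THB and cover forward: 180,000,000 × 1.0324486731 × 0.26744 = HKD 49,701,253.16.
Convert at spot and invest in HKD: 180,000,000 × 0.27403 × 1.0182308562 = HKD 50,224,644.27.
The quoted forward undervalues THB, so borrow THB, convert to HKD at spot, deposit the HKD at 5.42%, and buy THB forward at 0.26744 to cover the loan.
Profit = 50,224,644.27 − 49,701,253.16 = HKD 523,391.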